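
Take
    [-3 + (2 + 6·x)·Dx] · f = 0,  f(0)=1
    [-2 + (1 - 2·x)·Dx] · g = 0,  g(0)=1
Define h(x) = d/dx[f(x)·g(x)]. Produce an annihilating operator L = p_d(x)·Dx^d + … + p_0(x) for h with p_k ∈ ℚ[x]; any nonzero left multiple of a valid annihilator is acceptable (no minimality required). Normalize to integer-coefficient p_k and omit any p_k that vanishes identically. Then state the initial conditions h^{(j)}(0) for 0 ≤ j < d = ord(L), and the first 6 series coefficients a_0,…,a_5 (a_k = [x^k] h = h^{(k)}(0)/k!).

L = (47 + 252·x + 108·x^2) + (-14 - 26·x + 72·x^2 + 72·x^3)·Dx  (order 1).
h: a_k = 7/2, 47/4, 645/16, 3035/32, 69205/256, 286257/512, …
ICs: h(0) = 7/2.

f: a_k = 1, 3/2, -9/8, 27/16, -405/128, 1701/256, …
g: a_k = 1, 2, 4, 8, 16, 32, …
Product ⇒ symmetric product L₀, ord ≤ 1.
h₀' ⇒ L via d/dx closure of L₀.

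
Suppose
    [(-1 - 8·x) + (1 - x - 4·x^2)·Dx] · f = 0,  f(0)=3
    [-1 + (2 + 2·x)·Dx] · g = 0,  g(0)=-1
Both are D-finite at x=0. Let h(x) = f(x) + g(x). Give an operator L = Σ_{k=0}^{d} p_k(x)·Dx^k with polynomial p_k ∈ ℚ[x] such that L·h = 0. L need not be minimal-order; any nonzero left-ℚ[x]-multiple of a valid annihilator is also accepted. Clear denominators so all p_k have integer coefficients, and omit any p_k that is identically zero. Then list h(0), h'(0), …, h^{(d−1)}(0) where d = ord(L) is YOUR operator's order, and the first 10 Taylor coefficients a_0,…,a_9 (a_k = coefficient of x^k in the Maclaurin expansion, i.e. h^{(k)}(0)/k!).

f: a_k = 3, 3, 15, 27, 87, 195, 543, 1323, 3495, 8787, …
g: a_k = -1, -1/2, 1/8, -1/16, 5/128, -7/256, 21/1024, -33/2048, 429/32768, -715/65536, …
Weyl lclm of L_f,L_g ⇒ L₀ (ord ≤ 2).
L = (-21 - 75·x - 228·x^2 - 160·x^3) + (41 + 174·x + 609·x^2 + 872·x^3 + 400·x^4)·Dx + (-2 - 38·x - 30·x^2 + 198·x^3 + 352·x^4 + 160·x^5)·Dx^2  (order 2).
h: a_k = 2, 5/2, 121/8, 431/16, 11141/128, 49913/256, 556053/1024, 2709471/2048, 114524589/32768, 575864117/65536, …
ICs: h(0) = 2, h′(0) = 5/2.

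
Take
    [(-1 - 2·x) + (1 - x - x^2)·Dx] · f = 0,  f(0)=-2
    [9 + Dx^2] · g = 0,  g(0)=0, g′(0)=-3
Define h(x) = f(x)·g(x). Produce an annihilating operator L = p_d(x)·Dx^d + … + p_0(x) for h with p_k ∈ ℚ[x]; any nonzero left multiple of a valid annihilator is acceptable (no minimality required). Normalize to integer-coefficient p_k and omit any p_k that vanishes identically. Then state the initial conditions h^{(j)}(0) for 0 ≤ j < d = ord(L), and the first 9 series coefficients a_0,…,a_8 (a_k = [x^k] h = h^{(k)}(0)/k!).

L = (-7 + 9·x + 9·x^2) + (2 + 4·x)·Dx + (-1 + x + x^2)·Dx^2  (order 2).
h: a_k = 0, 6, 6, 3, 9, 321/20, 501/20, 2253/56, 18279/280, …
ICs: h(0) = 0, h′(0) = 6.

f: a_k = -2, -2, -4, -6, -10, -16, -26, -42, -68, …
g: a_k = 0, -3, 0, 9/2, 0, -81/40, 0, 243/560, 0, …
L₀ := L_f ⊗_s L_g (sym. prod.), ord ≤ 2.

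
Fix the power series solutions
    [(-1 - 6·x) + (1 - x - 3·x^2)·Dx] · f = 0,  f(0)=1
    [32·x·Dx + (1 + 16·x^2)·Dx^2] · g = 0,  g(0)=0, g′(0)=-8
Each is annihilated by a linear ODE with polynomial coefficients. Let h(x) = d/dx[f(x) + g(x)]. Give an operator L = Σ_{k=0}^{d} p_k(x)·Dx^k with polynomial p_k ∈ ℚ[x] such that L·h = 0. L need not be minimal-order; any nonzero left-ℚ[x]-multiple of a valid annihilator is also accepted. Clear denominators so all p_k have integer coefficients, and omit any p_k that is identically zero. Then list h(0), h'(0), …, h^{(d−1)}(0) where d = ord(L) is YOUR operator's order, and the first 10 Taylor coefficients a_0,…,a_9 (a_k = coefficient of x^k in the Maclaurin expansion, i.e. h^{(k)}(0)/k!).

L = (-128 + 512·x + 10560·x^2 + 25344·x^3 + 95904·x^4 + 41472·x^6) + (37 + 208·x - 206·x^2 + 1476·x^3 + 24336·x^4 + 66528·x^5 + 6912·x^6 + 41472·x^7)·Dx + (-4 - 21·x - 198·x^2 - 90·x^3 - 1775·x^4 + 4080·x^5 + 6336·x^6 + 2304·x^7 + 6912·x^8)·Dx^2  (order 2).
h: a_k = -7, 8, 149, 76, -1848, 582, 34287, 4064, -513857, 26830, …
ICs: h(0) = -7, h′(0) = 8.

f: a_k = 1, 1, 4, 7, 19, 40, 97, 217, 508, 1159, …
g: a_k = 0, -8, 0, 128/3, 0, -2048/5, 0, 32768/7, 0, -524288/9, …
Sum ⇒ L₀ = lclm(L_f,L_g) in ℚ(x)⟨Dx⟩.
Derive L from L₀ (diff closure).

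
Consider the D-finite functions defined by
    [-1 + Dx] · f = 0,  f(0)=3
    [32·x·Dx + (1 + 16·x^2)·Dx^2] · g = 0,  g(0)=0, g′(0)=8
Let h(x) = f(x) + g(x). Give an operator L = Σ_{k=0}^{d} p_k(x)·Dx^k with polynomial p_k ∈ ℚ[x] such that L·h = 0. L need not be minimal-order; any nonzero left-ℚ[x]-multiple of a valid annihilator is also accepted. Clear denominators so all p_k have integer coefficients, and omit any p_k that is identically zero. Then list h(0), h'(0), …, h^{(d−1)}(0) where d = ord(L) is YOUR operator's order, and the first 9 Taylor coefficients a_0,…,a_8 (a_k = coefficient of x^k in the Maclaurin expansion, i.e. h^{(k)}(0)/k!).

f: a_k = 3, 3, 3/2, 1/2, 1/8, 1/40, 1/240, 1/1680, 1/13440, …
g: a_k = 0, 8, 0, -128/3, 0, 2048/5, 0, -32768/7, 0, …
h₀=f+g: left-lcm gives L₀, ord ≤ 3.
L = (32 - 32·x - 1536·x^2 - 512·x^3)·Dx + (-33 + 1504·x^2 - 256·x^4)·Dx^2 + (1 + 32·x + 32·x^2 + 512·x^3 + 256·x^4)·Dx^3  (order 3).
h: a_k = 3, 11, 3/2, -253/6, 1/8, 3277/8, 1/240, -7864319/1680, 1/13440, …
ICs: h(0) = 3, h′(0) = 11, h′′(0) = 3.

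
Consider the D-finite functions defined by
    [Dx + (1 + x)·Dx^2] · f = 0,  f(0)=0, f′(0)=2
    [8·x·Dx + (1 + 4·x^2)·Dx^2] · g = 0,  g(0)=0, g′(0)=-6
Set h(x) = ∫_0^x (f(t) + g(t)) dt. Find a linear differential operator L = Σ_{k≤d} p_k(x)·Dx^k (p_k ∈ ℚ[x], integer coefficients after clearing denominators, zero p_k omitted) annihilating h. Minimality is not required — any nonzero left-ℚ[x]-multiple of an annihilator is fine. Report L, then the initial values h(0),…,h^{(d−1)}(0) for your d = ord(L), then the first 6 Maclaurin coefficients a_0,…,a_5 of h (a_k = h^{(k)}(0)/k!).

L = (-8 - 24·x + 96·x^2 + 32·x^3)·Dx^2 + (-10 - 16·x + 72·x^2 + 192·x^3 + 64·x^4)·Dx^3 + (-1 + 7·x + 8·x^2 + 32·x^3 + 48·x^4 + 16·x^5)·Dx^4  (order 4).
h: a_k = 0, 0, -2, -1/3, 13/6, -1/10, …
ICs: h(0) = 0, h′(0) = 0, h′′(0) = -4, h′′′(0) = -2.

f: a_k = 0, 2, -1, 2/3, -1/2, 2/5, …
g: a_k = 0, -6, 0, 8, 0, -96/5, …
h₀=f+g: left-lcm gives L₀, ord ≤ 4.
h=∫h₀ ⇒ L = L₀·Dx.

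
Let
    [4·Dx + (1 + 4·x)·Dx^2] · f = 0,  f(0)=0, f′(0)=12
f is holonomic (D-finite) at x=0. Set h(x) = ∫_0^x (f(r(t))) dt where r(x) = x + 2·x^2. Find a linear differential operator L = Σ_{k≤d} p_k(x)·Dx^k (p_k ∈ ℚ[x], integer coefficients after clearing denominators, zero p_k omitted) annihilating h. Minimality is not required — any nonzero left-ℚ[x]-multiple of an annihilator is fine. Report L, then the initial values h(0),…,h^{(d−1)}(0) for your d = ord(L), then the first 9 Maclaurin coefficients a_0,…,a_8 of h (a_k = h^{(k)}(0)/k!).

L = (16·x + 32·x^2)·Dx^2 + (1 + 8·x + 24·x^2 + 32·x^3)·Dx^3  (order 3).
h: a_k = 0, 0, 6, 0, -8, 96/5, -128/5, 0, 768/7, …
ICs: h(0) = 0, h′(0) = 0, h′′(0) = 12.

f: a_k = 0, 12, -24, 64, -192, 3072/5, -2048, 49152/7, -24576, …
L₀ from L_f via x↦r, Dx↦r'^{-1}Dx.
h=∫₀ˣh₀: take L = L₀·Dx.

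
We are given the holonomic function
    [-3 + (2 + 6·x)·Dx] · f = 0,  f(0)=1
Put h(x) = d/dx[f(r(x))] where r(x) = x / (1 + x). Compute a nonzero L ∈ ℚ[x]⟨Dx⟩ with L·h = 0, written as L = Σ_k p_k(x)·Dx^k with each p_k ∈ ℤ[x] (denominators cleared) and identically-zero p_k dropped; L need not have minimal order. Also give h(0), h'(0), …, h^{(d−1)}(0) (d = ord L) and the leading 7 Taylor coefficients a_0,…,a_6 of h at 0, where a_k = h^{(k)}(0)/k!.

f: a_k = 1, 3/2, -9/8, 27/16, -405/128, 1701/256, -15309/1024, …
f∘r: x↦r, Dx↦Dx/r' in L_f ⇒ L₀.
Differentiate: ansatz ord ≤ ord L₀ ⇒ L.
L = (-7 - 16·x) + (-2 - 10·x - 8·x^2)·Dx  (order 1).
h: a_k = 3/2, -21/4, 261/16, -1677/32, 45345/256, -318915/512, 4608345/2048, …
ICs: h(0) = 3/2.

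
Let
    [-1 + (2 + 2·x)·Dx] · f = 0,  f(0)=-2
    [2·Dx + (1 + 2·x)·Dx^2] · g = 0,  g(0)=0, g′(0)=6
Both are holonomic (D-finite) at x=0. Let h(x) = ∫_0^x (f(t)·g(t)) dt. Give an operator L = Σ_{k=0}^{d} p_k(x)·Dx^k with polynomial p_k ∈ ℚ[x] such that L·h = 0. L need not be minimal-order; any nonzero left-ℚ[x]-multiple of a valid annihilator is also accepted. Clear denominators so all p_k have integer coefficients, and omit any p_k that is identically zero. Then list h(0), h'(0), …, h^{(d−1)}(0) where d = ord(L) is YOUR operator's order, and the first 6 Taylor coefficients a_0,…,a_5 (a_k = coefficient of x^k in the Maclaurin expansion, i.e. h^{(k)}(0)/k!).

L = (-1 + 2·x)·Dx + (4 + 4·x)·Dx^2 + (4 + 16·x + 20·x^2 + 8·x^3)·Dx^3  (order 3).
h: a_k = 0, 0, -6, 2, -17/8, 11/4, …
ICs: h(0) = 0, h′(0) = 0, h′′(0) = -12.

f: a_k = -2, -1, 1/4, -1/8, 5/64, -7/128, …
g: a_k = 0, 6, -6, 8, -12, 96/5, …
f·g: L₀ = L_f ⊗_s L_g, ord ≤ 1·2.
∫: right-multiply L₀ by Dx.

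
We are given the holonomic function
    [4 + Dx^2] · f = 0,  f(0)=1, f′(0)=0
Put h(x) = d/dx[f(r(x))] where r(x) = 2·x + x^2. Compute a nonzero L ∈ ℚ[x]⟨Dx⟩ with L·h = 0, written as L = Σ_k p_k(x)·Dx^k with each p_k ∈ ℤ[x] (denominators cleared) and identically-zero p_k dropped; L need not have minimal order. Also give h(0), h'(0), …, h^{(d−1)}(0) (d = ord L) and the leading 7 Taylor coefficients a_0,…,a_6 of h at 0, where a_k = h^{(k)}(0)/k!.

f: a_k = 1, 0, -2, 0, 2/3, 0, -4/45, …
L₀ from L_f via x↦r, Dx↦r'^{-1}Dx.
h=h₀': d/dx-closure on L₀ ⇒ L.
L = (19 + 64·x + 96·x^2 + 64·x^3 + 16·x^4) + (-3 - 3·x)·Dx + (1 + 2·x + x^2)·Dx^2  (order 2).
h: a_k = 0, -16, -24, 104/3, 320/3, 928/15, -1232/15, …
ICs: h(0) = 0, h′(0) = -16.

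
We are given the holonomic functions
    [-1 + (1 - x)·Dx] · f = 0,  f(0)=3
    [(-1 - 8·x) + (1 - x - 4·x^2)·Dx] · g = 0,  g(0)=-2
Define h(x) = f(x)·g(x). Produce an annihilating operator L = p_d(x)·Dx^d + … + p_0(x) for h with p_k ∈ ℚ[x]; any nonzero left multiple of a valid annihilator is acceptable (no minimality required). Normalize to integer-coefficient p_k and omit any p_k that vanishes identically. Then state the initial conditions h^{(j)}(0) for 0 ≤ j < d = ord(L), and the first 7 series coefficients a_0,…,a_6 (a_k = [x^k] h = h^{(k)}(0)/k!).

f: a_k = 3, 3, 3, 3, 3, 3, 3, …
g: a_k = -2, -2, -10, -18, -58, -130, -362, …
L₀ := L_f ⊗_s L_g (sym. prod.), ord ≤ 1.
L = (-2 - 6·x + 12·x^2) + (1 - 2·x - 3·x^2 + 4·x^3)·Dx  (order 1).
h: a_k = -6, -12, -42, -96, -270, -660, -1746, …
ICs: h(0) = -6.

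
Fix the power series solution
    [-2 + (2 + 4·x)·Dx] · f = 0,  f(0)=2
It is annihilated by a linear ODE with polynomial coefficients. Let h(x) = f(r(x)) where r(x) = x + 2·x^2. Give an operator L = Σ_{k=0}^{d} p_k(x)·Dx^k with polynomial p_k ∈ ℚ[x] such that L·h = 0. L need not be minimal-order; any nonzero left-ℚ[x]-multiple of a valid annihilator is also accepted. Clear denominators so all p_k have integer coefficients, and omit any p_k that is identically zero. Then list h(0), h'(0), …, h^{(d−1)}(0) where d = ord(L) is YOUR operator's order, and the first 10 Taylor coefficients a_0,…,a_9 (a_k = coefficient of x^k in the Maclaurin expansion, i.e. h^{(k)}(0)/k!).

f: a_k = 2, 2, -1, 1, -5/4, 7/4, -21/8, 33/8, -429/64, 715/64, …
Substitute x→r, Dx→(1/r')Dx; clear ⇒ L₀.
L = (-1 - 4·x) + (1 + 2·x + 4·x^2)·Dx  (order 1).
h: a_k = 2, 2, 3, -3, 3/4, 15/4, -57/8, 21/8, 867/64, -1893/64, …
ICs: h(0) = 2.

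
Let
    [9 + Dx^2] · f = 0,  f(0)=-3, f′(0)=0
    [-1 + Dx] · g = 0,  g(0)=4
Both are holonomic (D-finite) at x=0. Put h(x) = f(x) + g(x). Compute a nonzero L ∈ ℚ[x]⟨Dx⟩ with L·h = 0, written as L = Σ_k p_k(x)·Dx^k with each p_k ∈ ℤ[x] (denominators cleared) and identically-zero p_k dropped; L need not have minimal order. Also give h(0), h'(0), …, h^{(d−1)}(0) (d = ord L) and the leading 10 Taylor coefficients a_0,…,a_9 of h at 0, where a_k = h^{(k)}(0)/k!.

f: a_k = -3, 0, 27/2, 0, -81/8, 0, 243/80, 0, -2187/4480, 0, …
g: a_k = 4, 4, 2, 2/3, 1/6, 1/30, 1/180, 1/1260, 1/10080, 1/90720, …
Sum ⇒ L₀ = lclm(L_f,L_g) in ℚ(x)⟨Dx⟩.
L = -9 + 9·Dx - Dx^2 + Dx^3  (order 3).
h: a_k = 1, 4, 31/2, 2/3, -239/24, 1/30, 2191/720, 1/1260, -19679/40320, 1/90720, …
ICs: h(0) = 1, h′(0) = 4, h′′(0) = 31.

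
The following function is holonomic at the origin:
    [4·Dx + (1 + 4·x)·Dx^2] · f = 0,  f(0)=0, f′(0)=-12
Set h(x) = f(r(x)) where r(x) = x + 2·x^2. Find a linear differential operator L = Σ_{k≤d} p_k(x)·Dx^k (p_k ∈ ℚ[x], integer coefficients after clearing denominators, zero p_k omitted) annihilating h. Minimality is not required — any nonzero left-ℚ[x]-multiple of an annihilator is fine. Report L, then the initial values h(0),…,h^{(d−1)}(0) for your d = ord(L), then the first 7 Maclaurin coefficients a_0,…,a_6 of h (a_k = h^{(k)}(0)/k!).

f: a_k = 0, -12, 24, -64, 192, -3072/5, 2048, …
f∘r: x↦r, Dx↦Dx/r' in L_f ⇒ L₀.
L = (16·x + 32·x^2)·Dx + (1 + 8·x + 24·x^2 + 32·x^3)·Dx^2  (order 2).
h: a_k = 0, -12, 0, 32, -96, 768/5, 0, …
ICs: h(0) = 0, h′(0) = -12.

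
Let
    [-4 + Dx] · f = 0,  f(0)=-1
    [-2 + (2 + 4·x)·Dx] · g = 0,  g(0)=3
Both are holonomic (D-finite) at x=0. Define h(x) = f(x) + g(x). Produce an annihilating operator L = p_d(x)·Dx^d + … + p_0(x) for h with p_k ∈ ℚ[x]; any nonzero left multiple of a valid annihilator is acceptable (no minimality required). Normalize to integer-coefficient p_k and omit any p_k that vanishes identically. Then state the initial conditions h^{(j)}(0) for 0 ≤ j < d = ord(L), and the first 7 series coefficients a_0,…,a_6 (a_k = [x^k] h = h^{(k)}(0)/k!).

f: a_k = -1, -4, -8, -32/3, -32/3, -128/15, -256/45, …
g: a_k = 3, 3, -3/2, 3/2, -15/8, 21/8, -63/16, …
f+g: L₀ = lclm(L_f,L_g), ord ≤ 1+1.
L = (20 + 32·x) + (-17 - 64·x - 64·x^2)·Dx + (3 + 14·x + 16·x^2)·Dx^2  (order 2).
h: a_k = 2, -1, -19/2, -55/6, -301/24, -709/120, -6931/720, …
ICs: h(0) = 2, h′(0) = -1.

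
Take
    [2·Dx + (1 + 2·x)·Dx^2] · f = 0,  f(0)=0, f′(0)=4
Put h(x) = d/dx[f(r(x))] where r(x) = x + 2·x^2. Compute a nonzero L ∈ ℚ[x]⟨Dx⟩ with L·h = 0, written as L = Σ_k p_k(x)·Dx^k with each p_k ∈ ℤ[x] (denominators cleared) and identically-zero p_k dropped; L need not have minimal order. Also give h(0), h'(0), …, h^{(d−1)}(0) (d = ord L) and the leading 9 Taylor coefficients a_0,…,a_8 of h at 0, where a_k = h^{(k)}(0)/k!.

L = (-2 + 8·x + 16·x^2) + (1 + 6·x + 12·x^2 + 16·x^3)·Dx  (order 1).
h: a_k = 4, 8, -32, 32, 64, -256, 256, 512, -2048, …
ICs: h(0) = 4.

f: a_k = 0, 4, -4, 16/3, -8, 64/5, -64/3, 256/7, -64, …
L₀ from L_f via x↦r, Dx↦r'^{-1}Dx.
Derive L from L₀ (diff closure).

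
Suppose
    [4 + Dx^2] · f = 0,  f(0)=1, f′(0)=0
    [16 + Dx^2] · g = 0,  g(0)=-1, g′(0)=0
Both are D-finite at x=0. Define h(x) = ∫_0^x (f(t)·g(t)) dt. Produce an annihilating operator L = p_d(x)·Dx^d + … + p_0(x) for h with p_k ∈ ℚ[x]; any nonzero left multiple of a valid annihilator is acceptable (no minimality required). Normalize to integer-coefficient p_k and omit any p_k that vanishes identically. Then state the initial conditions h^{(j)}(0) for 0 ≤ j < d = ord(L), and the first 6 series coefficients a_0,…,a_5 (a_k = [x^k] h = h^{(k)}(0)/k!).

L = 144·Dx + 40·Dx^3 + Dx^5  (order 5).
h: a_k = 0, -1, 0, 10/3, 0, -82/15, …
ICs: h(0) = 0, h′(0) = -1, h′′(0) = 0, h′′′(0) = 20, h′′′′(0) = 0.

f: a_k = 1, 0, -2, 0, 2/3, 0, …
g: a_k = -1, 0, 8, 0, -32/3, 0, …
L₀ := L_f ⊗_s L_g (sym. prod.), ord ≤ 4.
∫: right-multiply L₀ by Dx.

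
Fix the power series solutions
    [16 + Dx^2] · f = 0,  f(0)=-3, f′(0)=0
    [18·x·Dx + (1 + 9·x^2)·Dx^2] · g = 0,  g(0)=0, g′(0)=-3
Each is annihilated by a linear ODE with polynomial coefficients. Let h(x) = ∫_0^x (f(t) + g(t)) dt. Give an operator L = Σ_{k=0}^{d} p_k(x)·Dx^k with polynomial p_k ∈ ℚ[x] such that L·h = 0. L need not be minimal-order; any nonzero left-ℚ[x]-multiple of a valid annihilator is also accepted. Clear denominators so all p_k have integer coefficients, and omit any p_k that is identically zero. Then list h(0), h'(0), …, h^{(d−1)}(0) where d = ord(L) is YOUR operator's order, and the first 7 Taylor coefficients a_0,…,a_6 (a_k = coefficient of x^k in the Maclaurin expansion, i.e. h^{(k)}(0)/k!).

f: a_k = -3, 0, 24, 0, -32, 0, 256/15, …
g: a_k = 0, -3, 0, 9, 0, -243/5, 0, …
Weyl lclm of L_f,L_g ⇒ L₀ (ord ≤ 4).
h=∫₀ˣh₀: take L = L₀·Dx.
L = (-13248·x + 181440·x^3 + 186624·x^5)·Dx^2 + (-16 + 6048·x^2 + 66096·x^4 + 93312·x^6)·Dx^3 + (-828·x + 11340·x^3 + 11664·x^5)·Dx^4 + (-1 + 378·x^2 + 4131·x^4 + 5832·x^6)·Dx^5  (order 5).
h: a_k = 0, -3, -3/2, 8, 9/4, -32/5, -81/10, …
ICs: h(0) = 0, h′(0) = -3, h′′(0) = -3, h′′′(0) = 48, h′′′′(0) = 54.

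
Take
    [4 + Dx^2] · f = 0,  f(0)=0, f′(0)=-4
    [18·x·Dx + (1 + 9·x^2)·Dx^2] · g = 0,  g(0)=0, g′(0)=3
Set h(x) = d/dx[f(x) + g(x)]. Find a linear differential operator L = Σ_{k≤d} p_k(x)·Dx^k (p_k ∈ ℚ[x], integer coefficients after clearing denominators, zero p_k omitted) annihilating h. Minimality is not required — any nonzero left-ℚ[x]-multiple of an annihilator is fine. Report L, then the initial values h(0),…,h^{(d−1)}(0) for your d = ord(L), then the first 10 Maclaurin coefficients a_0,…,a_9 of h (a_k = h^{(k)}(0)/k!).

L = (-3744·x + 37584·x^3 + 11664·x^5) + (-28 + 864·x^2 + 10692·x^4 + 5832·x^6)·Dx + (-936·x + 9396·x^3 + 2916·x^5)·Dx^2 + (-7 + 216·x^2 + 2673·x^4 + 1458·x^6)·Dx^3  (order 3).
h: a_k = -1, 0, -19, 0, 721/3, 0, -98399/45, 0, 6200137/315, 0, …
ICs: h(0) = -1, h′(0) = 0, h′′(0) = -38.

f: a_k = 0, -4, 0, 8/3, 0, -8/15, 0, 16/315, 0, -8/2835, …
g: a_k = 0, 3, 0, -9, 0, 243/5, 0, -2187/7, 0, 2187, …
L₀ := lclm(L_f,L_g); ord L₀ ≤ 2+2.
h=h₀': d/dx-closure on L₀ ⇒ L.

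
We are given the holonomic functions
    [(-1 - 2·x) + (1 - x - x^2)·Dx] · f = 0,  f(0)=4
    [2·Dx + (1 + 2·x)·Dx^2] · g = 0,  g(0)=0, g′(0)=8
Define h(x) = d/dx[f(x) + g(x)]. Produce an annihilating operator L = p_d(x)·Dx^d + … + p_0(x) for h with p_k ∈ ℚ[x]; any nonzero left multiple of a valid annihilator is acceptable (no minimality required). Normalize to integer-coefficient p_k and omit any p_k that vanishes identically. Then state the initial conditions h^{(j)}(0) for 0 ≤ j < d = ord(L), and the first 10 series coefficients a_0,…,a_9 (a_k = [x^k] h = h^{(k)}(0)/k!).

L = (34 + 92·x + 116·x^2 + 48·x^3 + 24·x^4) + (5 + 60·x + 170·x^2 + 180·x^3 + 100·x^4 + 40·x^5)·Dx + (-3 - 11·x - 5·x^2 + 20·x^3 + 30·x^4 + 24·x^5 + 8·x^6)·Dx^2  (order 2).
h: a_k = 12, 0, 68, 16, 288, 56, 1100, 64, 4028, -536, …
ICs: h(0) = 12, h′(0) = 0.

f: a_k = 4, 4, 8, 12, 20, 32, 52, 84, 136, 220, …
g: a_k = 0, 8, -8, 32/3, -16, 128/5, -128/3, 512/7, -128, 2048/9, …
f+g: L₀ = lclm(L_f,L_g), ord ≤ 1+2.
h₀' ⇒ L via d/dx closure of L₀.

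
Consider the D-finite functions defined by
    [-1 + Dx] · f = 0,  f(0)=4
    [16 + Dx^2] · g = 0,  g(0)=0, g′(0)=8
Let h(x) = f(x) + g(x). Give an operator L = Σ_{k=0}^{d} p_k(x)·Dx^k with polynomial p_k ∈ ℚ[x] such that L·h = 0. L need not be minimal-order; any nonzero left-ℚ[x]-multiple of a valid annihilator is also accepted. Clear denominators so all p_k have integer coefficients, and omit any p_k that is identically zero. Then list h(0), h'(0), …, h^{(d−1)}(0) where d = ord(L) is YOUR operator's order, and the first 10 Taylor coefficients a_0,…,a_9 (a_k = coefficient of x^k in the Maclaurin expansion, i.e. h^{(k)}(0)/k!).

L = -16 + 16·Dx - Dx^2 + Dx^3  (order 3).
h: a_k = 4, 12, 2, -62/3, 1/6, 171/10, 1/180, -8191/1260, 1/10080, 43691/30240, …
ICs: h(0) = 4, h′(0) = 12, h′′(0) = 4.

f: a_k = 4, 4, 2, 2/3, 1/6, 1/30, 1/180, 1/1260, 1/10080, 1/90720, …
g: a_k = 0, 8, 0, -64/3, 0, 256/15, 0, -2048/315, 0, 4096/2835, …
f+g: L₀ = lclm(L_f,L_g), ord ≤ 1+2.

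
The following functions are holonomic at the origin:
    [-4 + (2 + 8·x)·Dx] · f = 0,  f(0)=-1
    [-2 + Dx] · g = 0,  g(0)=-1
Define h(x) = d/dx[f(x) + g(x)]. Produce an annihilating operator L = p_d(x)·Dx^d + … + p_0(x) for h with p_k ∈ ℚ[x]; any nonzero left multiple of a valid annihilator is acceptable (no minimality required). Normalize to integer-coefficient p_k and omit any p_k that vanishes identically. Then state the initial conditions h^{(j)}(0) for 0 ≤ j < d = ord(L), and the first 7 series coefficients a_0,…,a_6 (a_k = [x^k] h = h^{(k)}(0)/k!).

f: a_k = -1, -2, 2, -4, 10, -28, 84, …
g: a_k = -1, -2, -2, -4/3, -2/3, -4/15, -4/45, …
L₀ := lclm(L_f,L_g); ord L₀ ≤ 1+1.
h=h₀': d/dx-closure on L₀ ⇒ L.
L = (-8 - 8·x) + (2 - 8·x - 16·x^2)·Dx + (1 + 6·x + 8·x^2)·Dx^2  (order 2).
h: a_k = -4, 0, -16, 112/3, -424/3, 7552/15, -83168/45, …
ICs: h(0) = -4, h′(0) = 0.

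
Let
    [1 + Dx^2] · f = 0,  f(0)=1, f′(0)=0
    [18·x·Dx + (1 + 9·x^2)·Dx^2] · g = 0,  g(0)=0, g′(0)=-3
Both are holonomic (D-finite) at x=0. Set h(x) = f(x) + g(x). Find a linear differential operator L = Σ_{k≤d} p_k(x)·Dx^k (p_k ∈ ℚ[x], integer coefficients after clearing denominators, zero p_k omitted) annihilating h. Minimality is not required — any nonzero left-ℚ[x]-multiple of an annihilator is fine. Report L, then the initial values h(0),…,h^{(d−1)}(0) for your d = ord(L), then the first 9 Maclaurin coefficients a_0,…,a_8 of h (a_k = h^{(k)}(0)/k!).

L = (-1926·x + 17820·x^3 + 1458·x^5)·Dx + (-17 + 351·x^2 + 4617·x^4 + 729·x^6)·Dx^2 + (-1926·x + 17820·x^3 + 1458·x^5)·Dx^3 + (-17 + 351·x^2 + 4617·x^4 + 729·x^6)·Dx^4  (order 4).
h: a_k = 1, -3, -1/2, 9, 1/24, -243/5, -1/720, 2187/7, 1/40320, …
ICs: h(0) = 1, h′(0) = -3, h′′(0) = -1, h′′′(0) = 54.

f: a_k = 1, 0, -1/2, 0, 1/24, 0, -1/720, 0, 1/40320, …
g: a_k = 0, -3, 0, 9, 0, -243/5, 0, 2187/7, 0, …
h₀=f+g: left-lcm gives L₀, ord ≤ 4.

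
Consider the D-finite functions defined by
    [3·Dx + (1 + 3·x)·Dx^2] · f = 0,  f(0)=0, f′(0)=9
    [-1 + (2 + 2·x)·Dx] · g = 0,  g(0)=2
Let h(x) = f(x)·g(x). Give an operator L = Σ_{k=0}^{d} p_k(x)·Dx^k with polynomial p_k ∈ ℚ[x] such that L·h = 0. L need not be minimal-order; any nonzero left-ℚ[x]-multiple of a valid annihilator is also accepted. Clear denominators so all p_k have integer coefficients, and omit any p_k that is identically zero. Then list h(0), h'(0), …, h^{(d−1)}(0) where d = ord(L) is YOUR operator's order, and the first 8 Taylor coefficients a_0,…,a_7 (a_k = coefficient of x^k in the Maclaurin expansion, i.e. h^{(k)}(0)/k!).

f: a_k = 0, 9, -27/2, 27, -243/4, 729/5, -729/2, 6561/7, …
g: a_k = 2, 1, -1/4, 1/8, -5/64, 7/128, -21/512, 33/1024, …
Sym-product of L_f,L_g gives L₀ (≤ ord 2).
L = (-3 + 3·x) + (8 + 8·x)·Dx + (4 + 20·x + 28·x^2 + 12·x^3)·Dx^2  (order 2).
h: a_k = 0, 18, -18, 153/4, -90, 70947/320, -180189/320, 26213571/17920, …
ICs: h(0) = 0, h′(0) = 18.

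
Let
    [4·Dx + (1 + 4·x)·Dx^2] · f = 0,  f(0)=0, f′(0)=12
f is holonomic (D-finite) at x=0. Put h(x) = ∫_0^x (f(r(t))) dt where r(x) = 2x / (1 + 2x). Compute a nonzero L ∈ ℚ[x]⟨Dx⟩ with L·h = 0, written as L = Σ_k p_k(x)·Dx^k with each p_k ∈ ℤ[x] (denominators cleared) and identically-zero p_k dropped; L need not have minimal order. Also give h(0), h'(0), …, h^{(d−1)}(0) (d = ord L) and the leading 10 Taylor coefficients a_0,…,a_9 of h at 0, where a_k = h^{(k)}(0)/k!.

f: a_k = 0, 12, -24, 64, -192, 3072/5, -2048, 49152/7, -24576, 262144/3, …
f∘r: x↦r, Dx↦Dx/r' in L_f ⇒ L₀.
∫: right-multiply L₀ by Dx.
L = (12 + 40·x)·Dx^2 + (1 + 12·x + 20·x^2)·Dx^3  (order 3).
h: a_k = 0, 0, 12, -48, 248, -7488/5, 49984/5, -71424, 3749952/7, -4166656, …
ICs: h(0) = 0, h′(0) = 0, h′′(0) = 24.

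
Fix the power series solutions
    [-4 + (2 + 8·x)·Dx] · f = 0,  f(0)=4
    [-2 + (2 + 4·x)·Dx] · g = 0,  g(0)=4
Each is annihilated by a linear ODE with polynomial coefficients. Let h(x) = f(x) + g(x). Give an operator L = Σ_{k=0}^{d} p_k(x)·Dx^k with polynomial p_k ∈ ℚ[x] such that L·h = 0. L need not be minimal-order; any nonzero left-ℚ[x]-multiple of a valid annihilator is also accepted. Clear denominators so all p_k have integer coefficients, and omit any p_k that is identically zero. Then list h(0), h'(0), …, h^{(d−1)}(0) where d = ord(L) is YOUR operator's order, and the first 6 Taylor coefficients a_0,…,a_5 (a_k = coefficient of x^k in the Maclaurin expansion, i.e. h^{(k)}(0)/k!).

L = -2 + (3 + 8·x)·Dx + (1 + 6·x + 8·x^2)·Dx^2  (order 2).
h: a_k = 8, 12, -10, 18, -85/2, 231/2, …
ICs: h(0) = 8, h′(0) = 12.

f: a_k = 4, 8, -8, 16, -40, 112, …
g: a_k = 4, 4, -2, 2, -5/2, 7/2, …
Sum ⇒ L₀ = lclm(L_f,L_g) in ℚ(x)⟨Dx⟩.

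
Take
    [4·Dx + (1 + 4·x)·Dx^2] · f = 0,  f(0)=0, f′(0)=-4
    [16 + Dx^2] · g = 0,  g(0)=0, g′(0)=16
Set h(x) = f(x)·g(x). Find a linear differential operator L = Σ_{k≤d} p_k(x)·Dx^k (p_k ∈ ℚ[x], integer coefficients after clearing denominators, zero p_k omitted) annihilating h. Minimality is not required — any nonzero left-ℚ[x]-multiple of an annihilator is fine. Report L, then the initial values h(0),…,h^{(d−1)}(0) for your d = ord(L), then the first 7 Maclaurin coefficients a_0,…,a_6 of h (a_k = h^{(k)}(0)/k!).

L = (-768 + 6144·x + 77824·x^2 + 262144·x^3 + 262144·x^4) + (256 + 5120·x + 24576·x^2 + 32768·x^3)·Dx + (1280·x + 10752·x^2 + 32768·x^3 + 32768·x^4)·Dx^2 + (16 + 320·x + 1536·x^2 + 2048·x^3)·Dx^3 + (3 + 56·x + 368·x^2 + 1024·x^3 + 1024·x^4)·Dx^4  (order 4).
h: a_k = 0, 0, -64, 128, -512/3, 2048/3, -22528/9, …
ICs: h(0) = 0, h′(0) = 0, h′′(0) = -128, h′′′(0) = 768.

f: a_k = 0, -4, 8, -64/3, 64, -1024/5, 2048/3, …
g: a_k = 0, 16, 0, -128/3, 0, 512/15, 0, …
Sym-product of L_f,L_g gives L₀ (≤ ord 4).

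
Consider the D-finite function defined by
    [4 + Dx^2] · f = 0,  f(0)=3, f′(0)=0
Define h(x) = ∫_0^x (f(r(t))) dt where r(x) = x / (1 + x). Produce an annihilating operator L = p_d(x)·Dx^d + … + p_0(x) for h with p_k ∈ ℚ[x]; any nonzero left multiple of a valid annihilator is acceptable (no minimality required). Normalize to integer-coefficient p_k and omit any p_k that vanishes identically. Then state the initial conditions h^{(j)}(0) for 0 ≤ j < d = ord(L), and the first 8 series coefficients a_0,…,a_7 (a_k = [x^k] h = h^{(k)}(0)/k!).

f: a_k = 3, 0, -6, 0, 2, 0, -4/15, 0, …
Substitute x→r, Dx→(1/r')Dx; clear ⇒ L₀.
h=∫₀ˣh₀: take L = L₀·Dx.
L = 4·Dx + (2 + 6·x + 6·x^2 + 2·x^3)·Dx^2 + (1 + 4·x + 6·x^2 + 4·x^3 + x^4)·Dx^3  (order 3).
h: a_k = 0, 3, 0, -2, 3, -16/5, 8/3, -22/15, …
ICs: h(0) = 0, h′(0) = 3, h′′(0) = 0.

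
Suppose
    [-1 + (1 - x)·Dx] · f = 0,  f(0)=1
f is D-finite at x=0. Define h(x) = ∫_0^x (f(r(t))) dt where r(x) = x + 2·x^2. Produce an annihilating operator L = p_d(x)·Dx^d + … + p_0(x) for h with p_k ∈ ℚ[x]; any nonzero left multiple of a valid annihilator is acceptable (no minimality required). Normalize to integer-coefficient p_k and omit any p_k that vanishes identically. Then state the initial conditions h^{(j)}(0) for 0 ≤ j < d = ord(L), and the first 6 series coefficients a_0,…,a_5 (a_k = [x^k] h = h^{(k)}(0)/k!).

f: a_k = 1, 1, 1, 1, 1, 1, …
L₀ from L_f via x↦r, Dx↦r'^{-1}Dx.
h=∫h₀ ⇒ L = L₀·Dx.
L = (1 + 4·x)·Dx + (-1 + x + 2·x^2)·Dx^2  (order 2).
h: a_k = 0, 1, 1/2, 1, 5/4, 11/5, …
ICs: h(0) = 0, h′(0) = 1.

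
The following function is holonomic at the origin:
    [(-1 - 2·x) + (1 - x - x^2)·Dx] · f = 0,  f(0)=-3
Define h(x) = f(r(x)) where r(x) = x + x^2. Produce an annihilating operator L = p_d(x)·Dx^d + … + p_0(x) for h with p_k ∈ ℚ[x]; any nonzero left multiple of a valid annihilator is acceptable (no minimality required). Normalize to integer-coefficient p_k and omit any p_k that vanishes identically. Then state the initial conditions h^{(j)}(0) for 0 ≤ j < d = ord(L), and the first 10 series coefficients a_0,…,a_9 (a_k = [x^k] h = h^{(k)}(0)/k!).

L = (1 + 4·x + 6·x^2 + 4·x^3) + (-1 + x + 2·x^2 + 2·x^3 + x^4)·Dx  (order 1).
h: a_k = -3, -3, -9, -21, -48, -111, -258, -597, -1383, -3204, …
ICs: h(0) = -3.

f: a_k = -3, -3, -6, -9, -15, -24, -39, -63, -102, -165, …
Change of var in L_f (x↦r) gives L₀.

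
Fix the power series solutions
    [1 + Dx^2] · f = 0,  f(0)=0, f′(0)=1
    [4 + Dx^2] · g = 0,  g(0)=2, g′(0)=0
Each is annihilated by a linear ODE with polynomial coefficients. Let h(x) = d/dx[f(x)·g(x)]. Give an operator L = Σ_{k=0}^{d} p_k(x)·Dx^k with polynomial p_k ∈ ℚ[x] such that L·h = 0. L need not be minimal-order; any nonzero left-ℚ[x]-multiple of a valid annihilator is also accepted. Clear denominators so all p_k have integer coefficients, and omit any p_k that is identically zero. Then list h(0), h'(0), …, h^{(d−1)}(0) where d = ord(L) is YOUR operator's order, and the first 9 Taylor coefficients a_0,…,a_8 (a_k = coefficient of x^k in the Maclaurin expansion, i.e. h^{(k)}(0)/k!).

f: a_k = 0, 1, 0, -1/6, 0, 1/120, 0, -1/5040, 0, …
g: a_k = 2, 0, -4, 0, 4/3, 0, -8/45, 0, 4/315, …
Product ⇒ symmetric product L₀, ord ≤ 4.
h₀' ⇒ L via d/dx closure of L₀.
L = 9 + 10·Dx^2 + Dx^4  (order 4).
h: a_k = 2, 0, -13, 0, 121/12, 0, -1093/360, 0, 9841/20160, …
ICs: h(0) = 2, h′(0) = 0, h′′(0) = -26, h′′′(0) = 0.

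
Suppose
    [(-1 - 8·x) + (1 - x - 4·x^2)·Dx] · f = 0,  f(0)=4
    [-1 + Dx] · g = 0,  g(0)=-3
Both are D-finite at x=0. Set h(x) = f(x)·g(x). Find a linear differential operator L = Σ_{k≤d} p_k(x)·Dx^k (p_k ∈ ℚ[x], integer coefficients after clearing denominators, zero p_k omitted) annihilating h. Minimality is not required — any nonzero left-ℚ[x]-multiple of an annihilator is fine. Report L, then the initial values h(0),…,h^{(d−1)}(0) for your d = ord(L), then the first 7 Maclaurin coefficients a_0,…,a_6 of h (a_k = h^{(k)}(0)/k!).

f: a_k = 4, 4, 20, 36, 116, 260, 724, …
g: a_k = -3, -3, -3/2, -1/2, -1/8, -1/40, -1/240, …
Sym-product of L_f,L_g gives L₀ (≤ ord 1).
L = (2 + 7·x - 4·x^2) + (-1 + x + 4·x^2)·Dx  (order 1).
h: a_k = -12, -24, -78, -176, -977/2, -5963/5, -188797/60, …
ICs: h(0) = -12.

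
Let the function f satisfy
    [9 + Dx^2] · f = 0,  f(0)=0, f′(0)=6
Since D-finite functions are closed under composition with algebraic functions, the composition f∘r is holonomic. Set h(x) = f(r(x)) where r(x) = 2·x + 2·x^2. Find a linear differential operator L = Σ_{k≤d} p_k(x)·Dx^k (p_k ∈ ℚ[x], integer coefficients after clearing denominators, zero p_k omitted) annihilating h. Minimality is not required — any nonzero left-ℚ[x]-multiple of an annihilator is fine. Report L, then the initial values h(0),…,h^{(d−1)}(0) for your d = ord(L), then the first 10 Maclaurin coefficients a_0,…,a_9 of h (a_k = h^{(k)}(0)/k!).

L = (36 + 216·x + 432·x^2 + 288·x^3) - 2·Dx + (1 + 2·x)·Dx^2  (order 2).
h: a_k = 0, 12, 12, -72, -216, -432/5, 576, 41472/35, 2592/5, -57024/35, …
ICs: h(0) = 0, h′(0) = 12.

f: a_k = 0, 6, 0, -9, 0, 81/20, 0, -243/280, 0, 243/2240, …
L₀ from L_f via x↦r, Dx↦r'^{-1}Dx.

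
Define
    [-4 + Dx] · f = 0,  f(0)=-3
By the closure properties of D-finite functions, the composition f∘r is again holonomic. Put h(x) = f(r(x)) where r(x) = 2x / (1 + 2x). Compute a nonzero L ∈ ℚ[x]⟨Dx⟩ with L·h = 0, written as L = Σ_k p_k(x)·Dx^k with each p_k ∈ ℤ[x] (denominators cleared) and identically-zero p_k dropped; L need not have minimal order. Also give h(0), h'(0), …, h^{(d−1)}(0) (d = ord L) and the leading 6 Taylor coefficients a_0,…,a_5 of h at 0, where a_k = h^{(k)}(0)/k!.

f: a_k = -3, -12, -24, -32, -32, -128/5, …
f∘r: x↦r, Dx↦Dx/r' in L_f ⇒ L₀.
L = -8 + (1 + 4·x + 4·x^2)·Dx  (order 1).
h: a_k = -3, -24, -48, 32, 64, -896/5, …
ICs: h(0) = -3.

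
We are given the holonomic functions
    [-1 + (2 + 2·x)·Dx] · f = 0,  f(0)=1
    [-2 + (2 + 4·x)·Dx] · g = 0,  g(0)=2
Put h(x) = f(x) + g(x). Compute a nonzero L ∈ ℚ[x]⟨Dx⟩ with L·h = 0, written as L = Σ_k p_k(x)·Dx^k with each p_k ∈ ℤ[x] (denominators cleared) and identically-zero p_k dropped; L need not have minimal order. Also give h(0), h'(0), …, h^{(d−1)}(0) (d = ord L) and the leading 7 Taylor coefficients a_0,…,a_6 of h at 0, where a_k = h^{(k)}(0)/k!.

L = -1 + (3 + 4·x)·Dx + (2 + 6·x + 4·x^2)·Dx^2  (order 2).
h: a_k = 3, 5/2, -9/8, 17/16, -165/128, 455/256, -2709/1024, …
ICs: h(0) = 3, h′(0) = 5/2.

f: a_k = 1, 1/2, -1/8, 1/16, -5/128, 7/256, -21/1024, …
g: a_k = 2, 2, -1, 1, -5/4, 7/4, -21/8, …
h₀=f+g: left-lcm gives L₀, ord ≤ 2.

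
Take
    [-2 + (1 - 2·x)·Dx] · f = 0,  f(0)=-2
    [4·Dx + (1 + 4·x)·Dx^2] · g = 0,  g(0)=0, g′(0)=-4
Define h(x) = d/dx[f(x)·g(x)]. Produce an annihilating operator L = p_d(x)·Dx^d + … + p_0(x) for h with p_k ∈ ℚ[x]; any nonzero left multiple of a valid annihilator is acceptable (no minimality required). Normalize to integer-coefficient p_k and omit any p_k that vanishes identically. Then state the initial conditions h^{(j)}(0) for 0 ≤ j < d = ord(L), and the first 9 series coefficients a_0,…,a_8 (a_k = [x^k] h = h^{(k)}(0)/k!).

L = 32 + (-2 + 40·x)·Dx + (-1 - 2·x + 8·x^2)·Dx^2  (order 2).
h: a_k = 8, 0, 128, -512/3, 4864/3, -21504/5, 113664/5, -2768896/35, 12120064/35, …
ICs: h(0) = 8, h′(0) = 0.

f: a_k = -2, -4, -8, -16, -32, -64, -128, -256, -512, …
g: a_k = 0, -4, 8, -64/3, 64, -1024/5, 2048/3, -16384/7, 8192, …
L₀ := L_f ⊗_s L_g (sym. prod.), ord ≤ 2.
h₀' ⇒ L via d/dx closure of L₀.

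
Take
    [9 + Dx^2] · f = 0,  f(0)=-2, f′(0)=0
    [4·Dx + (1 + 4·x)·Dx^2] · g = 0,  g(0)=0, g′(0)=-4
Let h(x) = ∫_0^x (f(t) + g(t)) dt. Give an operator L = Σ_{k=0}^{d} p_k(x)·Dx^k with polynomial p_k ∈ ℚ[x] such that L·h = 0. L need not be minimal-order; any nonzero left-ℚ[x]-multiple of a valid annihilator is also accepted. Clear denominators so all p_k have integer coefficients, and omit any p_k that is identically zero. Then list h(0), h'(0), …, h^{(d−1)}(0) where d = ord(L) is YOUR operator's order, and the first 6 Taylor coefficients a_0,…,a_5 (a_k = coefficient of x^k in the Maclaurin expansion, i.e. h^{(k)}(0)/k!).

f: a_k = -2, 0, 9, 0, -27/4, 0, …
g: a_k = 0, -4, 8, -64/3, 64, -1024/5, …
h₀=f+g: left-lcm gives L₀, ord ≤ 4.
h=∫₀ˣh₀: take L = L₀·Dx.
L = (3780 + 2592·x + 5184·x^2)·Dx^2 + (369 + 2124·x + 3888·x^2 + 5184·x^3)·Dx^3 + (420 + 288·x + 576·x^2)·Dx^4 + (41 + 236·x + 432·x^2 + 576·x^3)·Dx^5  (order 5).
h: a_k = 0, -2, -2, 17/3, -16/3, 229/20, …
ICs: h(0) = 0, h′(0) = -2, h′′(0) = -4, h′′′(0) = 34, h′′′′(0) = -128.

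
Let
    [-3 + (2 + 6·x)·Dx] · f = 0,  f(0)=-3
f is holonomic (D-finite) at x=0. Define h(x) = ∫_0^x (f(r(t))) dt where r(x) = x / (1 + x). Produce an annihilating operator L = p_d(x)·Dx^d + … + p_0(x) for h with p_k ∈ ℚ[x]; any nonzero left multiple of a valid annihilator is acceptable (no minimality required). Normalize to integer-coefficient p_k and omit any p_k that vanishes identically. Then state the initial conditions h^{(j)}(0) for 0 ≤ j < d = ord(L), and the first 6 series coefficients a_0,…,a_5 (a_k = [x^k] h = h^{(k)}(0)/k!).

L = -3·Dx + (2 + 10·x + 8·x^2)·Dx^2  (order 2).
h: a_k = 0, -3, -9/4, 21/8, -261/64, 5031/640, …
ICs: h(0) = 0, h′(0) = -3.

f: a_k = -3, -9/2, 27/8, -81/16, 1215/128, -5103/256, …
f∘r: x↦r, Dx↦Dx/r' in L_f ⇒ L₀.
h=∫₀ˣh₀: take L = L₀·Dx.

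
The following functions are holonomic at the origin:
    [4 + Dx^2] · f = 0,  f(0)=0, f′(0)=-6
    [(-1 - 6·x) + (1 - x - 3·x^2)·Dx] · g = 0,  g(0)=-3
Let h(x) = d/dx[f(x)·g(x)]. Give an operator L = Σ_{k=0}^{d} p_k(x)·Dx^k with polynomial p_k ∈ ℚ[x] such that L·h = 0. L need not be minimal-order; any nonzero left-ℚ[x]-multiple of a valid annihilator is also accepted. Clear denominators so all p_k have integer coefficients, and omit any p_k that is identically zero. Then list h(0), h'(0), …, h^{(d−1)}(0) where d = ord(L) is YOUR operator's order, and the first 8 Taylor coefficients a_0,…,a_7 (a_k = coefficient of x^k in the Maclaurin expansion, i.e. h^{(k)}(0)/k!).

f: a_k = 0, -6, 0, 4, 0, -4/5, 0, 8/105, …
g: a_k = -3, -3, -12, -21, -57, -120, -291, -651, …
Product ⇒ symmetric product L₀, ord ≤ 2.
h=h₀': d/dx-closure on L₀ ⇒ L.
L = (10 - 16·x - 40·x^2 + 48·x^3 + 72·x^4) + (5 + 34·x + 36·x^2 + 72·x^3)·Dx + (-1 - x - x^2 + 12·x^3 + 18·x^4)·Dx^2  (order 2).
h: a_k = 18, 36, 180, 456, 1482, 19152/5, 53458/5, 192784/7, …
ICs: h(0) = 18, h′(0) = 36.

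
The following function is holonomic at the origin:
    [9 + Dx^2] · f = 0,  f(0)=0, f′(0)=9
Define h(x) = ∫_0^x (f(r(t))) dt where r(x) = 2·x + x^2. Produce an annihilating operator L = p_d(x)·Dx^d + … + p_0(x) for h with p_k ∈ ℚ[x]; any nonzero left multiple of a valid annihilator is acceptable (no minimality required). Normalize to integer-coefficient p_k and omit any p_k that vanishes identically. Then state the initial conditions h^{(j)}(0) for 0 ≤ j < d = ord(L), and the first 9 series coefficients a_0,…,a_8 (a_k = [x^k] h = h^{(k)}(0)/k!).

L = (36 + 108·x + 108·x^2 + 36·x^3)·Dx - Dx^2 + (1 + x)·Dx^3  (order 3).
h: a_k = 0, 0, 9, 3, -27, -162/5, 189/10, 135/2, 5589/140, …
ICs: h(0) = 0, h′(0) = 0, h′′(0) = 18.

f: a_k = 0, 9, 0, -27/2, 0, 243/40, 0, -729/560, 0, …
f∘r: x↦r, Dx↦Dx/r' in L_f ⇒ L₀.
Integrate: L := L₀·Dx.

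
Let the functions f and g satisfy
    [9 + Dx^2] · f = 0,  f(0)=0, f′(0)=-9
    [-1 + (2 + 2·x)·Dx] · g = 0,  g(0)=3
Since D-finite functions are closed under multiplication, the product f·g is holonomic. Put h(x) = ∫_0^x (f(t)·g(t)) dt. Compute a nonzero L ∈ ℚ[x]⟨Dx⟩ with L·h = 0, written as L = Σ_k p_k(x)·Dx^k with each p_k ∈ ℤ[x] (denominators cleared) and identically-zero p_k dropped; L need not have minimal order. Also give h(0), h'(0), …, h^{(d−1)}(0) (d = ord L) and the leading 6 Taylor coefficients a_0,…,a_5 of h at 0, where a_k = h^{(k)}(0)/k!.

f: a_k = 0, -9, 0, 27/2, 0, -243/40, …
g: a_k = 3, 3/2, -3/8, 3/16, -15/128, 21/256, …
Product ⇒ symmetric product L₀, ord ≤ 2.
h=∫₀ˣh₀: take L = L₀·Dx.
L = (39 + 72·x + 36·x^2)·Dx + (-4 - 4·x)·Dx^2 + (4 + 8·x + 4·x^2)·Dx^3  (order 3).
h: a_k = 0, 0, -27/2, -9/2, 351/32, 297/80, …
ICs: h(0) = 0, h′(0) = 0, h′′(0) = -27.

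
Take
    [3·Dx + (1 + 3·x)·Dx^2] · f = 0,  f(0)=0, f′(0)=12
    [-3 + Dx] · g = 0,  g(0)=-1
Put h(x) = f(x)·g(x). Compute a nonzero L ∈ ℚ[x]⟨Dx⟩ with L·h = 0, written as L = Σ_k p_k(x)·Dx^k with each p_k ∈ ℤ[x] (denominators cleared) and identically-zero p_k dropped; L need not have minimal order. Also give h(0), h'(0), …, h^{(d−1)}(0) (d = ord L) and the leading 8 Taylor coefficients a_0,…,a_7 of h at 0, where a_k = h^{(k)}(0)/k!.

f: a_k = 0, 12, -18, 36, -81, 972/5, -486, 8748/7, …
g: a_k = -1, -3, -9/2, -9/2, -27/8, -81/40, -81/80, -243/560, …
f·g: L₀ = L_f ⊗_s L_g, ord ≤ 2·1.
L = 27·x + (-3 - 18·x)·Dx + (1 + 3·x)·Dx^2  (order 2).
h: a_k = 0, -12, -18, -36, 0, -729/10, 567/4, -5589/14, …
ICs: h(0) = 0, h′(0) = -12.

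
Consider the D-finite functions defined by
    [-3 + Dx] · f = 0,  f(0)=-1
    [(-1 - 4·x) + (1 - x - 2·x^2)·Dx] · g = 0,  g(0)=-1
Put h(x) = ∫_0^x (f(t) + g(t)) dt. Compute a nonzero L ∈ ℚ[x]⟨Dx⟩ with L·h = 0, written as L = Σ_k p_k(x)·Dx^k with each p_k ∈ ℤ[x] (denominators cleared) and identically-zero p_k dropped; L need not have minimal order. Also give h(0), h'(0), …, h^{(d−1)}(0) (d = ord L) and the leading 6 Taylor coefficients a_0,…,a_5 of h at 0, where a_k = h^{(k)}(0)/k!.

L = (9 + 9·x + 126·x^2 + 72·x^3)·Dx + (3 - 30·x - 51·x^2 + 36·x^3 + 36·x^4)·Dx^2 + (-2 + 9·x + 3·x^2 - 20·x^3 - 12·x^4)·Dx^3  (order 3).
h: a_k = 0, -2, -2, -5/2, -19/8, -23/8, …
ICs: h(0) = 0, h′(0) = -2, h′′(0) = -4.

f: a_k = -1, -3, -9/2, -9/2, -27/8, -81/40, …
g: a_k = -1, -1, -3, -5, -11, -21, …
h₀=f+g: left-lcm gives L₀, ord ≤ 2.
∫: right-multiply L₀ by Dx.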